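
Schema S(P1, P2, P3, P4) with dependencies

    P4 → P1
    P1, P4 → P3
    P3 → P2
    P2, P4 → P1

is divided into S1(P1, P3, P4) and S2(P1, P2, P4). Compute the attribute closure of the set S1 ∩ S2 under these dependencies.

P1, P2, P3, P4

S1 ∩ S2 = {P1, P4}.
P1, P4 → P3 applies, adding P3
P3 → P2 applies, adding P2
Closure: {P1, P2, P3, P4}.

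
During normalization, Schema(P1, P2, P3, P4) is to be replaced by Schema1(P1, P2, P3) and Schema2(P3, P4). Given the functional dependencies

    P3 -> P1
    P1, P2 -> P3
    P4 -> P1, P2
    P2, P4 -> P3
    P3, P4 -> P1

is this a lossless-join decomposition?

No

Common attributes: Schema1 ∩ Schema2 = {P3}.
Closure of {P3}: P3 → P1 applies, adding P1. So (P3)⁺ = {P1, P3}.
The closure contains neither all of Schema1 = {P1, P2, P3} nor all of Schema2 = {P3, P4}, so the common attributes are not a superkey of either fragment. The join is lossy.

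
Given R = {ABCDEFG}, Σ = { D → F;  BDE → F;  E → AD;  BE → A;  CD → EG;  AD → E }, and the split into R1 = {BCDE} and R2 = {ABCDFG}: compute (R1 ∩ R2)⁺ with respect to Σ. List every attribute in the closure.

R1 ∩ R2 = {BCD}.
D → F applies, adding F
CD → EG applies, adding EG
E → AD applies, adding A
Closure: {ABCDEFG}.

ABCDEFG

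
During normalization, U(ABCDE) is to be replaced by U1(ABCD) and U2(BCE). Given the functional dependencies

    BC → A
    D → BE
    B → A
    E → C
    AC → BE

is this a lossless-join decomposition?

Common attributes: U1 ∩ U2 = {BC}.
Closure of {BC}: BC → A applies, adding A; AC → BE applies, adding E. So (BC)⁺ = {ABCE}.
This closure contains every attribute of U2, so U1 ∩ U2 → U2. The join is lossless.

Yes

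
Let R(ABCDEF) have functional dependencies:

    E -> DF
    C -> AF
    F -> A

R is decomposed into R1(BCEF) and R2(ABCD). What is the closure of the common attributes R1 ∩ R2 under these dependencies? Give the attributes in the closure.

ABCF

R1 ∩ R2 = {BC}.
C → AF applies, adding AF
Closure: {ABCF}.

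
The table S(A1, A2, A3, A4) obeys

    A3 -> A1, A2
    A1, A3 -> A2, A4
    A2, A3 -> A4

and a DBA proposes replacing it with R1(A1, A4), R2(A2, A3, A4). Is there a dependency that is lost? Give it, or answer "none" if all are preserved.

A3 -> A1, A2

Check A3 → A1, A2: no single fragment contains all of {A1, A2, A3}, and the restricted closure of {A3} across the fragments never reaches {A1, A2}.
A1, A3 → A2, A4 is preserved.
A2, A3 → A4 is preserved.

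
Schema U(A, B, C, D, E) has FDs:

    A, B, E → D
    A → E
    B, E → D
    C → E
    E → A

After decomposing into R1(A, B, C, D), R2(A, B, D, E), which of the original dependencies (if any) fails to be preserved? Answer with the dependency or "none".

none

A, B, E → D lies within R2.
A → E lies within R2.
B, E → D lies within R2.
C → E: restricted closure across fragments reaches E.
E → A lies within R2.
Every dependency is enforceable on the fragments, so the decomposition is dependency-preserving.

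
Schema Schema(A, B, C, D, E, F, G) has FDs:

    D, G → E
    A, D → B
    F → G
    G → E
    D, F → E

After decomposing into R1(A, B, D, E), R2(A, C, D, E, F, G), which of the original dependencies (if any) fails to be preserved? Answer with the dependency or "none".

D, G → E lies within R2.
A, D → B lies within R1.
F → G lies within R2.
G → E lies within R2.
D, F → E lies within R2.
Every dependency is enforceable on the fragments, so the decomposition is dependency-preserving.

none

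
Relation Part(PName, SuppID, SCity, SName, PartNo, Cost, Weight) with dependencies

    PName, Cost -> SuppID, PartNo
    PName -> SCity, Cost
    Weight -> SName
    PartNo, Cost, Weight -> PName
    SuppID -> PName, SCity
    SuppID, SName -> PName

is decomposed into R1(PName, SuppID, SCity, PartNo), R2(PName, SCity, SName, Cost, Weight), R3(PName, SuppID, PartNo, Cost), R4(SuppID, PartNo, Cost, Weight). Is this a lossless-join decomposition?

Chase test. Columns are PName, SuppID, SCity, SName, PartNo, Cost, Weight; row i has aⱼ where attribute j ∈ Ri, else bᵢⱼ.
Initial tableau (one row per fragment):
  row 1: a1 a2 a3 b14 a5 b16 b17
  row 2: a1 b22 a3 a4 b25 a6 a7
  row 3: a1 a2 b33 b34 a5 a6 b37
  row 4: b41 a2 b43 b44 a5 a6 a7
Rows 2 and 3 agree on PName, Cost; apply PName, Cost→SuppID, PartNo and equate their SuppID, PartNo entries.
Rows 1 and 2 agree on PName; apply PName→SCity, Cost and equate their SCity, Cost entries.
Rows 1 and 3 agree on PName; apply PName→SCity, Cost and equate their SCity, Cost entries.
Rows 2 and 4 agree on Weight; apply Weight→SName and equate their SName entries.
Rows 2 and 4 agree on PartNo, Cost, Weight; apply PartNo, Cost, Weight→PName and equate their PName entries.
Rows 1 and 4 agree on SuppID; apply SuppID→PName, SCity and equate their PName, SCity entries.
Row 2 is now all distinguished symbols — the join is lossless.

Yes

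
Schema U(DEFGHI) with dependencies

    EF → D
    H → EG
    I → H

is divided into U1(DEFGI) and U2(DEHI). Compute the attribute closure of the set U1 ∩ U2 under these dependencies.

U1 ∩ U2 = {DEI}.
I → H applies, adding H
H → EG applies, adding G
Closure: {DEGHI}.

DEGHI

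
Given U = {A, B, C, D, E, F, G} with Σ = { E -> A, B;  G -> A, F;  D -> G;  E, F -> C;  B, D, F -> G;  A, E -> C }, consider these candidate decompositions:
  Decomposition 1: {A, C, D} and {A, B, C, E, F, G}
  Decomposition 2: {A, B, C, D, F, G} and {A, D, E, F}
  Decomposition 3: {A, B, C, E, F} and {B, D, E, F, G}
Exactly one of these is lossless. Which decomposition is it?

Decomposition 3

Decomposition 1: common = {A, C}, closure = {A, C} → lossy.
Decomposition 2: common = {A, D, F}, closure = {A, D, F, G} → lossy.
Decomposition 3: common = {B, E, F}, closure = {A, B, C, E, F} → lossless.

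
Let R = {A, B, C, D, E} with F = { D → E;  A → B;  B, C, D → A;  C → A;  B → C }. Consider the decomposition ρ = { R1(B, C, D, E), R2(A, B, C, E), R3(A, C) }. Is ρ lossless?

Chase test. Columns are A, B, C, D, E; row i has aⱼ where attribute j ∈ Ri, else bᵢⱼ.
Initial tableau (one row per fragment):
  row 1: b11 a2 a3 a4 a5
  row 2: a1 a2 a3 b24 a5
  row 3: a1 b32 a3 b34 b35
Rows 2 and 3 agree on A; apply A→B and equate their B entries.
Rows 1 and 2 agree on C; apply C→A and equate their A entries.
Row 1 is now all distinguished symbols — the join is lossless.

Yes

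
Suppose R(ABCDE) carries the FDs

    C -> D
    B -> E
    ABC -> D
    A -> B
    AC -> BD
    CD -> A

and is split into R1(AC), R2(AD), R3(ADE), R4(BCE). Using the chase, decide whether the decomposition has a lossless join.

No

Chase test. Columns are ABCDE; row i has aⱼ where attribute j ∈ Ri, else bᵢⱼ.
Initial tableau (one row per fragment):
  row 1: a1 b12 a3 b14 b15
  row 2: a1 b22 b23 a4 b25
  row 3: a1 b32 b33 a4 a5
  row 4: b41 a2 a3 b44 a5
Rows 1 and 4 agree on C; apply C→D and equate their D entries.
Rows 1 and 2 agree on A; apply A→B and equate their B entries.
Rows 1 and 3 agree on A; apply A→B and equate their B entries.
Rows 1 and 4 agree on CD; apply CD→A and equate their A entries.
Rows 1 and 2 agree on B; apply B→E and equate their E entries.
Rows 1 and 3 agree on B; apply B→E and equate their E entries.
Rows 1 and 4 agree on A; apply A→B and equate their B entries.
No row becomes fully distinguished — the join is lossy.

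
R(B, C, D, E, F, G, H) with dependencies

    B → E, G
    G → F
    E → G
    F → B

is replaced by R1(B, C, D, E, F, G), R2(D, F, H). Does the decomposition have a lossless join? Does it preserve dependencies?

lossy but dependency-preserving

Lossless test: (D, F)⁺ = {B, D, E, F, G}, which is a superkey of neither fragment — lossy.
Dependency preservation: every FD's attributes lie within a single fragment, so each can be enforced locally — preserved.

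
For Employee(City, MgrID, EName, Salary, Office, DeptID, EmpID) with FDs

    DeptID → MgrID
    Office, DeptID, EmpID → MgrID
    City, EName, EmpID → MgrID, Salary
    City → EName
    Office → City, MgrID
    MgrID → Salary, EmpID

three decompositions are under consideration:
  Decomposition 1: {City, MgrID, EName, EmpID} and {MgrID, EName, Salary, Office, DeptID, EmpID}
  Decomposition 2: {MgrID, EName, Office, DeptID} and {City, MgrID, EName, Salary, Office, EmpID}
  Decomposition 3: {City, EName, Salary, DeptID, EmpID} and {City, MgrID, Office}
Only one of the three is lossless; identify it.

Decomposition 1: common = {MgrID, EName, EmpID}, closure = {MgrID, EName, Salary, EmpID} → lossy.
Decomposition 2: common = {MgrID, EName, Office}, closure = {City, MgrID, EName, Salary, Office, EmpID} → lossless.
Decomposition 3: common = {City}, closure = {City, EName} → lossy.

Decomposition 2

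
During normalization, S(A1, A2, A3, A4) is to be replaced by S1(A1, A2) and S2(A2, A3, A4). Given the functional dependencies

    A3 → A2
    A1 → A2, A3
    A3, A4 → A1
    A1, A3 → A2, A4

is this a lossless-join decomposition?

No

Common attributes: S1 ∩ S2 = {A2}.
No dependency enlarges {A2}, so (A2)⁺ = {A2}.
The closure contains neither all of S1 = {A1, A2} nor all of S2 = {A2, A3, A4}, so the common attributes are not a superkey of either fragment. The join is lossy.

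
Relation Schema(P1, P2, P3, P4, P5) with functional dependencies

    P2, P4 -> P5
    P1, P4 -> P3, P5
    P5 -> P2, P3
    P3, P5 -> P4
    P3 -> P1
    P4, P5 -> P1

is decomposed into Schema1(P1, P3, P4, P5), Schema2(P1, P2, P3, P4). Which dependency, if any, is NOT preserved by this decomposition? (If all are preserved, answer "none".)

none

P2, P4 → P5: restricted closure across fragments reaches P5.
P1, P4 → P3, P5 lies within Schema1.
P5 → P2, P3: restricted closure across fragments reaches P2, P3.
P3, P5 → P4 lies within Schema1.
P3 → P1 lies within Schema1.
P4, P5 → P1 lies within Schema1.
Every dependency is enforceable on the fragments, so the decomposition is dependency-preserving.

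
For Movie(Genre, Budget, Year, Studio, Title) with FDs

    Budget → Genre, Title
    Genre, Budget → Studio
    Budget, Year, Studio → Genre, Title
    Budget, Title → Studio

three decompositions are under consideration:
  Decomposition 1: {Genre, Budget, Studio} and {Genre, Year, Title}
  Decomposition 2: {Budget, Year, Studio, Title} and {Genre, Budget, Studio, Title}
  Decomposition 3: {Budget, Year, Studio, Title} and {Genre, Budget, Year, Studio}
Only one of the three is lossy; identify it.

Decomposition 1

Decomposition 1: common = {Genre}, closure = {Genre} → lossy.
Decomposition 2: common = {Budget, Studio, Title}, closure = {Genre, Budget, Studio, Title} → lossless.
Decomposition 3: common = {Budget, Year, Studio}, closure = {Genre, Budget, Year, Studio, Title} → lossless.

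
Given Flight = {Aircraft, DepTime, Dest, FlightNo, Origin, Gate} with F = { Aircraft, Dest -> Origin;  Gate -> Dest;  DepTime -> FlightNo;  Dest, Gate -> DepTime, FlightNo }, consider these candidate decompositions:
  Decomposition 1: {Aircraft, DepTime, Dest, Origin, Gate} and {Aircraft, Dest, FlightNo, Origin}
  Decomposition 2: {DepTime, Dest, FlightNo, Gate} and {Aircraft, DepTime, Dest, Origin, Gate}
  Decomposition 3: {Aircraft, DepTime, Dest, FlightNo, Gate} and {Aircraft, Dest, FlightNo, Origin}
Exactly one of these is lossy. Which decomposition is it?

Decomposition 1: common = {Aircraft, Dest, Origin}, closure = {Aircraft, Dest, Origin} → lossy.
Decomposition 2: common = {DepTime, Dest, Gate}, closure = {DepTime, Dest, FlightNo, Gate} → lossless.
Decomposition 3: common = {Aircraft, Dest, FlightNo}, closure = {Aircraft, Dest, FlightNo, Origin} → lossless.

Decomposition 1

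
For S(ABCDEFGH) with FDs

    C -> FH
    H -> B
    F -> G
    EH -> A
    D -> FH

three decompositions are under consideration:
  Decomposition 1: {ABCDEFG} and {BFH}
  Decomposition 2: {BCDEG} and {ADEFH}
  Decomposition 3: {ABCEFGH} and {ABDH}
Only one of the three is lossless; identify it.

Decomposition 1: common = {BF}, closure = {BFG} → lossy.
Decomposition 2: common = {DE}, closure = {ABDEFGH} → lossless.
Decomposition 3: common = {ABH}, closure = {ABH} → lossy.

Decomposition 2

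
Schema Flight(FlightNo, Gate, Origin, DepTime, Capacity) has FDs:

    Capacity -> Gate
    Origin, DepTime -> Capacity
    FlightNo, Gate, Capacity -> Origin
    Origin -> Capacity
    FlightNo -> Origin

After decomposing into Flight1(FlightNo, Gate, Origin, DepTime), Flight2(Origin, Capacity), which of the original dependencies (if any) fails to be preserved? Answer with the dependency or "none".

Capacity -> Gate

Check Capacity → Gate: no single fragment contains all of {Gate, Capacity}, and the restricted closure of {Capacity} across the fragments never reaches {Gate}.
Origin, DepTime → Capacity is preserved.
FlightNo, Gate, Capacity → Origin is preserved.
Origin → Capacity is preserved.
FlightNo → Origin is preserved.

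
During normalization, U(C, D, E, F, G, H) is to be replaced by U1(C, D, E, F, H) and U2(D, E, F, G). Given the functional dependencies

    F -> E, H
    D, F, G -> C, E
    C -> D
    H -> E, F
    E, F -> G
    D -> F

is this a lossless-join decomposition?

Yes

Common attributes: U1 ∩ U2 = {D, E, F}.
Closure of {D, E, F}: F → E, H applies, adding H; E, F → G applies, adding G; D, F, G → C, E applies, adding C. So (D, E, F)⁺ = {C, D, E, F, G, H}.
This closure contains every attribute of U1, so U1 ∩ U2 → U1. The join is lossless.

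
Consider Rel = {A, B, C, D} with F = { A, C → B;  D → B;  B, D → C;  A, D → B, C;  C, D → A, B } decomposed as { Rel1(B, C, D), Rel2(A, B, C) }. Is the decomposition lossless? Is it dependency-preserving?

Lossless test: (B, C)⁺ = {B, C}, which is a superkey of neither fragment — lossy.
Dependency preservation: the restricted closure of {C, D} across the fragments never reaches {A, B}, so C, D → A, B cannot be enforced without a join — not preserved.

lossy and not dependency-preserving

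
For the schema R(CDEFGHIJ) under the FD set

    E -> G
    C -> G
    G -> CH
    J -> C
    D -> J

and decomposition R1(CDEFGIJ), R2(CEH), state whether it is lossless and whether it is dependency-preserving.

Lossless test: (CE)⁺ = {CEGH}, which contains all of one fragment — lossless.
Dependency preservation: G → CH is not contained in any single fragment, but the restricted closure of its left-hand side across the fragments still reaches the right-hand side; the remaining FDs each lie inside some fragment. All dependencies are preserved.

lossless and dependency-preserving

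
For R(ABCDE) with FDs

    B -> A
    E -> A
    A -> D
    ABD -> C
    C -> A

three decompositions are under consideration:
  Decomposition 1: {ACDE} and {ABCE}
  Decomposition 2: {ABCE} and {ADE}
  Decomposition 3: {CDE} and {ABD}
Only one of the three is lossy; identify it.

Decomposition 1: common = {ACE}, closure = {ACDE} → lossless.
Decomposition 2: common = {AE}, closure = {ADE} → lossless.
Decomposition 3: common = {D}, closure = {D} → lossy.

Decomposition 3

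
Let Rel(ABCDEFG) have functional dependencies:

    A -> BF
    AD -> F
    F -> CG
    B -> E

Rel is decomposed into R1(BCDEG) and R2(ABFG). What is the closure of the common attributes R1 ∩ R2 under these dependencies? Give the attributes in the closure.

BEG

R1 ∩ R2 = {BG}.
B → E applies, adding E
Closure: {BEG}.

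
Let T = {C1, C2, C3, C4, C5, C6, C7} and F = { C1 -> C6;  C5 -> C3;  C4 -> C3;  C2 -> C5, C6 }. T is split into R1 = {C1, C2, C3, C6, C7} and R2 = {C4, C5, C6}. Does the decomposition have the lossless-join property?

Common attributes: R1 ∩ R2 = {C6}.
No dependency enlarges {C6}, so (C6)⁺ = {C6}.
The closure contains neither all of R1 = {C1, C2, C3, C6, C7} nor all of R2 = {C4, C5, C6}, so the common attributes are not a superkey of either fragment. The join is lossy.

No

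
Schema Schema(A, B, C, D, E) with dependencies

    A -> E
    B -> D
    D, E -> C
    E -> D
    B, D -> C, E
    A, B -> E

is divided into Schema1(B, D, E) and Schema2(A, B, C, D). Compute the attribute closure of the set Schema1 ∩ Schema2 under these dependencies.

Schema1 ∩ Schema2 = {B, D}.
B, D → C, E applies, adding C, E
Closure: {B, C, D, E}.

B, C, D, E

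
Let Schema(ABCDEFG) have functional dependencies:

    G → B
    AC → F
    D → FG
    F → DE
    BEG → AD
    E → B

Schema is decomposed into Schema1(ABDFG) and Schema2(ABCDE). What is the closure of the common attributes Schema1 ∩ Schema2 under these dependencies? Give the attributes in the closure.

Schema1 ∩ Schema2 = {ABD}.
D → FG applies, adding FG
F → DE applies, adding E
Closure: {ABDEFG}.

ABDEFG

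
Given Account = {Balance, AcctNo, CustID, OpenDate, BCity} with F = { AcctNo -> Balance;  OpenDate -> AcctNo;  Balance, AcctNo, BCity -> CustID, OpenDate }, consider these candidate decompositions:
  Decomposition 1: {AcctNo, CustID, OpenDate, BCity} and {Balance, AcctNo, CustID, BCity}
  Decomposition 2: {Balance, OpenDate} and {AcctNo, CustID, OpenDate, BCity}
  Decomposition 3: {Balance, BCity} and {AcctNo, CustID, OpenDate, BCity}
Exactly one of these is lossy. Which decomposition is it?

Decomposition 1: common = {AcctNo, CustID, BCity}, closure = {Balance, AcctNo, CustID, OpenDate, BCity} → lossless.
Decomposition 2: common = {OpenDate}, closure = {Balance, AcctNo, OpenDate} → lossless.
Decomposition 3: common = {BCity}, closure = {BCity} → lossy.

Decomposition 3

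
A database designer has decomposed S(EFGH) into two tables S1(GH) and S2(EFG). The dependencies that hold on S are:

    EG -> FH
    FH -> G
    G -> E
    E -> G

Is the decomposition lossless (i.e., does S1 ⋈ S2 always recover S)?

Common attributes: S1 ∩ S2 = {G}.
Closure of {G}: G → E applies, adding E; EG → FH applies, adding FH. So (G)⁺ = {EFGH}.
This closure contains every attribute of S1, so S1 ∩ S2 → S1. The join is lossless.

Yes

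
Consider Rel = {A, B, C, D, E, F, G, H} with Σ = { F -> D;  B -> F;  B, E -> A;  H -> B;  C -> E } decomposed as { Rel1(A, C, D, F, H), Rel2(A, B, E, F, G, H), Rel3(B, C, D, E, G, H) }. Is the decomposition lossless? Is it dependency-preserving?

Lossless test (chase): Rows 1 and 2 agree on F; apply F→D and equate their D entries. Rows 2 and 3 agree on B; apply B→F and equate their F entries. Rows 2 and 3 agree on B, E; apply B, E→A and equate their A entries. Rows 1 and 2 agree on H; apply H→B and equate their B entries. Rows 1 and 3 agree on C; apply C→E and equate their E entries. Row 3 is now all distinguished symbols — the join is lossless.
Dependency preservation: every FD's attributes lie within a single fragment, so each can be enforced locally — preserved.

lossless and dependency-preserving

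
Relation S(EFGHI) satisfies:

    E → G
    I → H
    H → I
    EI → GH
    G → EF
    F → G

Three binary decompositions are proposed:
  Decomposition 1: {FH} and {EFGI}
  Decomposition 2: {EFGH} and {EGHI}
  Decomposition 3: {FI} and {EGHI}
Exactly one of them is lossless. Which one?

Decomposition 2

Decomposition 1: common = {F}, closure = {EFG} → lossy.
Decomposition 2: common = {EGH}, closure = {EFGHI} → lossless.
Decomposition 3: common = {I}, closure = {HI} → lossy.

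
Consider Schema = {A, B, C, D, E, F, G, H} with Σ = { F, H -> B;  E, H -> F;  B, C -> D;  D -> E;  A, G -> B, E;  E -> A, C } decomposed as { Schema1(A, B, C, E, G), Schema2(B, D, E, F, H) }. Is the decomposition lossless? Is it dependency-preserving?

Lossless test: (B, E)⁺ = {A, B, C, D, E}, which is a superkey of neither fragment — lossy.
Dependency preservation: B, C → D is not contained in any single fragment, but the restricted closure of its left-hand side across the fragments still reaches the right-hand side; the remaining FDs each lie inside some fragment. All dependencies are preserved.

lossy but dependency-preserving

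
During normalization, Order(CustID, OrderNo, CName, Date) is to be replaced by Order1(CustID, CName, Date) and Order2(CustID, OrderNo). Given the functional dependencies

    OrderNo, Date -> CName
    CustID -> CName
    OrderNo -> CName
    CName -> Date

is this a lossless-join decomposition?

Common attributes: Order1 ∩ Order2 = {CustID}.
Closure of {CustID}: CustID → CName applies, adding CName; CName → Date applies, adding Date. So (CustID)⁺ = {CustID, CName, Date}.
This closure contains every attribute of Order1, so Order1 ∩ Order2 → Order1. The join is lossless.

Yes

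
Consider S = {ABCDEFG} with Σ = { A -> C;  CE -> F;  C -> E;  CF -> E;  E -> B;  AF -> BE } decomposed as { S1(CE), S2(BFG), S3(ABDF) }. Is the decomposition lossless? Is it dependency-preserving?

lossy and not dependency-preserving

Lossless test (chase): applying each FD to every pair of rows produces no changes in the tableau, so no row becomes fully distinguished — the join is lossy.
Dependency preservation: the restricted closure of {A} across the fragments never reaches {C}, so A → C cannot be enforced without a join — not preserved.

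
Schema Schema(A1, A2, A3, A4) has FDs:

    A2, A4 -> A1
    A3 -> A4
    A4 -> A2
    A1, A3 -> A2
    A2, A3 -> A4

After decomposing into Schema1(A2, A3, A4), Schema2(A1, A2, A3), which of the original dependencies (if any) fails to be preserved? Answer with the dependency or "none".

A2, A4 -> A1

Check A2, A4 → A1: no single fragment contains all of {A1, A2, A4}, and the restricted closure of {A2, A4} across the fragments never reaches {A1}.
A3 → A4 is preserved.
A4 → A2 is preserved.
A1, A3 → A2 is preserved.
A2, A3 → A4 is preserved.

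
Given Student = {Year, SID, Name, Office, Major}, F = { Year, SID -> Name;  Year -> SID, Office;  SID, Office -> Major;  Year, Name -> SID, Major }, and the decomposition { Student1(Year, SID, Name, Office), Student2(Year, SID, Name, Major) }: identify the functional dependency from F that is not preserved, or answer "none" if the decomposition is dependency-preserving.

Check SID, Office → Major: no single fragment contains all of {SID, Office, Major}, and the restricted closure of {SID, Office} across the fragments never reaches {Major}.
Year, SID → Name is preserved.
Year → SID, Office is preserved.
Year, Name → SID, Major is preserved.

SID, Office -> Major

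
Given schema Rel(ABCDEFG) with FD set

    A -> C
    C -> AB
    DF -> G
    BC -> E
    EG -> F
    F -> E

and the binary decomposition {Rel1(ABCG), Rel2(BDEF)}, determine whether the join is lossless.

Common attributes: Rel1 ∩ Rel2 = {B}.
No dependency enlarges {B}, so (B)⁺ = {B}.
The closure contains neither all of Rel1 = {ABCG} nor all of Rel2 = {BDEF}, so the common attributes are not a superkey of either fragment. The join is lossy.

No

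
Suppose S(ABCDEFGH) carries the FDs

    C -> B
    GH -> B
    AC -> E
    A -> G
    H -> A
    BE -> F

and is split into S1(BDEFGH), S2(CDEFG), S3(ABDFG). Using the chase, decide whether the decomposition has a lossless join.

Chase test. Columns are ABCDEFGH; row i has aⱼ where attribute j ∈ Si, else bᵢⱼ.
Initial tableau (one row per fragment):
  row 1: b11 a2 b13 a4 a5 a6 a7 a8
  row 2: b21 b22 a3 a4 a5 a6 a7 b28
  row 3: a1 a2 b33 a4 b35 a6 a7 b38
No row becomes fully distinguished — the join is lossy.

No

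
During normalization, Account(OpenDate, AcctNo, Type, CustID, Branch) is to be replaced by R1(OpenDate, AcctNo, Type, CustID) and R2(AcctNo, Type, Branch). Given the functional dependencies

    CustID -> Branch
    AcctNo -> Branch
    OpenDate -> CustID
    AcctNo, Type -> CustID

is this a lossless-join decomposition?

Common attributes: R1 ∩ R2 = {AcctNo, Type}.
Closure of {AcctNo, Type}: AcctNo → Branch applies, adding Branch; AcctNo, Type → CustID applies, adding CustID. So (AcctNo, Type)⁺ = {AcctNo, Type, CustID, Branch}.
This closure contains every attribute of R2, so R1 ∩ R2 → R2. The join is lossless.

Yes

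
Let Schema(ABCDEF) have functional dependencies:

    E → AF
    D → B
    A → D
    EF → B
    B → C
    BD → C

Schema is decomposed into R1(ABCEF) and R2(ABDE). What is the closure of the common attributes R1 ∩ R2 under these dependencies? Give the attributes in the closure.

ABCDEF

R1 ∩ R2 = {ABE}.
E → AF applies, adding F
A → D applies, adding D
B → C applies, adding C
Closure: {ABCDEF}.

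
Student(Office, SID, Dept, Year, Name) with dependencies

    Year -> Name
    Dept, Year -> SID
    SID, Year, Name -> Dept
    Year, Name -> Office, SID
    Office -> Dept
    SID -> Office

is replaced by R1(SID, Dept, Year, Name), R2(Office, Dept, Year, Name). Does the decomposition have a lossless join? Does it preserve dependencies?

lossless but not dependency-preserving

Lossless test: (Dept, Year, Name)⁺ = {Office, SID, Dept, Year, Name}, which contains all of one fragment — lossless.
Dependency preservation: the restricted closure of {SID} across the fragments never reaches {Office}, so SID → Office cannot be enforced without a join — not preserved.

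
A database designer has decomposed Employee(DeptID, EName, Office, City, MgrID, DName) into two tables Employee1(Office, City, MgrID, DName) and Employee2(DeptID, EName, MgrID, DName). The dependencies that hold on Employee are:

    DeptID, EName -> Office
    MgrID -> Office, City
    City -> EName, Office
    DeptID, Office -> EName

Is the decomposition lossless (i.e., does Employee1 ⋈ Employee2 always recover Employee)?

Yes

Common attributes: Employee1 ∩ Employee2 = {MgrID, DName}.
Closure of {MgrID, DName}: MgrID → Office, City applies, adding Office, City; City → EName, Office applies, adding EName. So (MgrID, DName)⁺ = {EName, Office, City, MgrID, DName}.
This closure contains every attribute of Employee1, so Employee1 ∩ Employee2 → Employee1. The join is lossless.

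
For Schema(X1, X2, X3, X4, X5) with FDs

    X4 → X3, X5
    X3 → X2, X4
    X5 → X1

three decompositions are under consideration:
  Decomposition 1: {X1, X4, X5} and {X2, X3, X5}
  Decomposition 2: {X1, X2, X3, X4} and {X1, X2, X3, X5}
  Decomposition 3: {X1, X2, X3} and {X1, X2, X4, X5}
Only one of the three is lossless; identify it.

Decomposition 1: common = {X5}, closure = {X1, X5} → lossy.
Decomposition 2: common = {X1, X2, X3}, closure = {X1, X2, X3, X4, X5} → lossless.
Decomposition 3: common = {X1, X2}, closure = {X1, X2} → lossy.

Decomposition 2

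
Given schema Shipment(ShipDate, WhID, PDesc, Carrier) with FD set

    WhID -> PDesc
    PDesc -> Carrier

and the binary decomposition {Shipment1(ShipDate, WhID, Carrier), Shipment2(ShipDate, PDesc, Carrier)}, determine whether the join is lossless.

No

Common attributes: Shipment1 ∩ Shipment2 = {ShipDate, Carrier}.
No dependency enlarges {ShipDate, Carrier}, so (ShipDate, Carrier)⁺ = {ShipDate, Carrier}.
The closure contains neither all of Shipment1 = {ShipDate, WhID, Carrier} nor all of Shipment2 = {ShipDate, PDesc, Carrier}, so the common attributes are not a superkey of either fragment. The join is lossy.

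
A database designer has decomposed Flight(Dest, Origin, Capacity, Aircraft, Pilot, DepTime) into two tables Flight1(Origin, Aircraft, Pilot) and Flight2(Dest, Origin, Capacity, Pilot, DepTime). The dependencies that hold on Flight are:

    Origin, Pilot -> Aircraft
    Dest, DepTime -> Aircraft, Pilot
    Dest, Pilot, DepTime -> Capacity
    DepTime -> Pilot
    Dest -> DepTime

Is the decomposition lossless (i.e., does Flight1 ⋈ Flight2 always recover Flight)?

Common attributes: Flight1 ∩ Flight2 = {Origin, Pilot}.
Closure of {Origin, Pilot}: Origin, Pilot → Aircraft applies, adding Aircraft. So (Origin, Pilot)⁺ = {Origin, Aircraft, Pilot}.
This closure contains every attribute of Flight1, so Flight1 ∩ Flight2 → Flight1. The join is lossless.

Yes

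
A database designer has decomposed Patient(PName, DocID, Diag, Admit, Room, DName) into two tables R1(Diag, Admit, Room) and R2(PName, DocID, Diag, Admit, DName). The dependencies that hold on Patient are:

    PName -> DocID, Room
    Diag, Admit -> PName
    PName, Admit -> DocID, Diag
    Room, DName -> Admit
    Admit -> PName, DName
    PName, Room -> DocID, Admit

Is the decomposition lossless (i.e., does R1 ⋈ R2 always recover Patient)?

Common attributes: R1 ∩ R2 = {Diag, Admit}.
Closure of {Diag, Admit}: Diag, Admit → PName applies, adding PName; PName, Admit → DocID, Diag applies, adding DocID; Admit → PName, DName applies, adding DName; PName → DocID, Room applies, adding Room. So (Diag, Admit)⁺ = {PName, DocID, Diag, Admit, Room, DName}.
This closure contains every attribute of R1, so R1 ∩ R2 → R1. The join is lossless.

Yes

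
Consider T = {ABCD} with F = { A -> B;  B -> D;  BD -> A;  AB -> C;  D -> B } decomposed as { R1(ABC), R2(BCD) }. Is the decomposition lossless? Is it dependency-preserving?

Lossless test: (BC)⁺ = {ABCD}, which contains all of one fragment — lossless.
Dependency preservation: BD → A is not contained in any single fragment, but the restricted closure of its left-hand side across the fragments still reaches the right-hand side; the remaining FDs each lie inside some fragment. All dependencies are preserved.

lossless and dependency-preserving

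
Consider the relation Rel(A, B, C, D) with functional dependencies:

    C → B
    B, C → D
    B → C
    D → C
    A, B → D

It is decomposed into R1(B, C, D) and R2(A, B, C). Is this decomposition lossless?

Yes

Common attributes: R1 ∩ R2 = {B, C}.
Closure of {B, C}: B, C → D applies, adding D. So (B, C)⁺ = {B, C, D}.
This closure contains every attribute of R1, so R1 ∩ R2 → R1. The join is lossless.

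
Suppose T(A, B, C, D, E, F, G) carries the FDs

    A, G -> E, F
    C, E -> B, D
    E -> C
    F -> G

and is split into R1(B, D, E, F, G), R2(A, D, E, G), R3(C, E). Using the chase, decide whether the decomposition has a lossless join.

Chase test. Columns are A, B, C, D, E, F, G; row i has aⱼ where attribute j ∈ Ri, else bᵢⱼ.
Initial tableau (one row per fragment):
  row 1: b11 a2 b13 a4 a5 a6 a7
  row 2: a1 b22 b23 a4 a5 b26 a7
  row 3: b31 b32 a3 b34 a5 b36 b37
Rows 1 and 2 agree on E; apply E→C and equate their C entries.
Rows 1 and 3 agree on E; apply E→C and equate their C entries.
Rows 1 and 2 agree on C, E; apply C, E→B, D and equate their B, D entries.
Rows 1 and 3 agree on C, E; apply C, E→B, D and equate their B, D entries.
No row becomes fully distinguished — the join is lossy.

No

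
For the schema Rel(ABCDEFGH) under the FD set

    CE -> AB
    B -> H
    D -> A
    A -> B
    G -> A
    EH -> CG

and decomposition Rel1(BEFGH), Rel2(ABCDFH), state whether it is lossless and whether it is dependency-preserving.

Lossless test: (BFH)⁺ = {BFH}, which is a superkey of neither fragment — lossy.
Dependency preservation: the restricted closure of {CE} across the fragments never reaches {AB}, so CE → AB cannot be enforced without a join — not preserved.

lossy and not dependency-preserving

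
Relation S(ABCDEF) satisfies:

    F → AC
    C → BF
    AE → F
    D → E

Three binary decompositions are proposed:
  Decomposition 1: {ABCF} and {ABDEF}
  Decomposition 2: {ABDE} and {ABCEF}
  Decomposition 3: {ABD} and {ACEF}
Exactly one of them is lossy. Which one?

Decomposition 3

Decomposition 1: common = {ABF}, closure = {ABCF} → lossless.
Decomposition 2: common = {ABE}, closure = {ABCEF} → lossless.
Decomposition 3: common = {A}, closure = {A} → lossy.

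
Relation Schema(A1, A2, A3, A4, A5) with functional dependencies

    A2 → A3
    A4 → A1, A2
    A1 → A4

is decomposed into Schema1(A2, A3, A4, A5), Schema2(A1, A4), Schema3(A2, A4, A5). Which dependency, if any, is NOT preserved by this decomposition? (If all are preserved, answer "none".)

A2 → A3 lies within Schema1.
A4 → A1, A2: restricted closure across fragments reaches A1, A2.
A1 → A4 lies within Schema2.
Every dependency is enforceable on the fragments, so the decomposition is dependency-preserving.

none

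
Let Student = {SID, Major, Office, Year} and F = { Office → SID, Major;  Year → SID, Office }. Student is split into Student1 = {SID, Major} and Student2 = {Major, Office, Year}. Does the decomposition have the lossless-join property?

Common attributes: Student1 ∩ Student2 = {Major}.
No dependency enlarges {Major}, so (Major)⁺ = {Major}.
The closure contains neither all of Student1 = {SID, Major} nor all of Student2 = {Major, Office, Year}, so the common attributes are not a superkey of either fragment. The join is lossy.

No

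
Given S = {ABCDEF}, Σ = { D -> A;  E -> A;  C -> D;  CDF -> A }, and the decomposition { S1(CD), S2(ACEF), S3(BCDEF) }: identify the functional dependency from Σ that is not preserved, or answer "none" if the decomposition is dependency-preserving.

D -> A

Check D → A: no single fragment contains all of {AD}, and the restricted closure of {D} across the fragments never reaches {A}.
E → A is preserved.
C → D is preserved.
CDF → A is preserved.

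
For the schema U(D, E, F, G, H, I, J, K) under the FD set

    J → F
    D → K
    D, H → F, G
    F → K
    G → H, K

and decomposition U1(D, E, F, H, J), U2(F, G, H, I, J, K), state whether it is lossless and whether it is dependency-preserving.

Lossless test: (F, H, J)⁺ = {F, H, J, K}, which is a superkey of neither fragment — lossy.
Dependency preservation: the restricted closure of {D} across the fragments never reaches {K}, so D → K cannot be enforced without a join — not preserved.

lossy and not dependency-preserving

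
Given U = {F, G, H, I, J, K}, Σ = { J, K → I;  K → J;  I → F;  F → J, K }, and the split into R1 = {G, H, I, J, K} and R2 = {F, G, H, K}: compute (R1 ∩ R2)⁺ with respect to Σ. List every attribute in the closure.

F, G, H, I, J, K

R1 ∩ R2 = {G, H, K}.
K → J applies, adding J
J, K → I applies, adding I
I → F applies, adding F
Closure: {F, G, H, I, J, K}.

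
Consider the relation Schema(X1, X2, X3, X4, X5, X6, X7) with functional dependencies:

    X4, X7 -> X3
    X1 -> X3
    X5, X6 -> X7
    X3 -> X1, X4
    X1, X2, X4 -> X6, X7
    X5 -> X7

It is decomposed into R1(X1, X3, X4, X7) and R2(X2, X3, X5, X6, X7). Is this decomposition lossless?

Common attributes: R1 ∩ R2 = {X3, X7}.
Closure of {X3, X7}: X3 → X1, X4 applies, adding X1, X4. So (X3, X7)⁺ = {X1, X3, X4, X7}.
This closure contains every attribute of R1, so R1 ∩ R2 → R1. The join is lossless.

Yes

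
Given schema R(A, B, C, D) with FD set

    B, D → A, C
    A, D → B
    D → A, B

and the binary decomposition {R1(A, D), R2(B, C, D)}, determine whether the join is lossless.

Yes

Common attributes: R1 ∩ R2 = {D}.
Closure of {D}: D → A, B applies, adding A, B; B, D → A, C applies, adding C. So (D)⁺ = {A, B, C, D}.
This closure contains every attribute of R1, so R1 ∩ R2 → R1. The join is lossless.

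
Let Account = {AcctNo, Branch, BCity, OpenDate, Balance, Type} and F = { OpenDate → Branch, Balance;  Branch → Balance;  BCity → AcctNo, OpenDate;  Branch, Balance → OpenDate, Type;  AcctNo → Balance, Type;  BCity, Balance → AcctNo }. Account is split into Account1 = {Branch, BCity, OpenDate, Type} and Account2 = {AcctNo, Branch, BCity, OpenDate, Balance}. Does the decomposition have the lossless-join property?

Yes

Common attributes: Account1 ∩ Account2 = {Branch, BCity, OpenDate}.
Closure of {Branch, BCity, OpenDate}: OpenDate → Branch, Balance applies, adding Balance; BCity → AcctNo, OpenDate applies, adding AcctNo; Branch, Balance → OpenDate, Type applies, adding Type. So (Branch, BCity, OpenDate)⁺ = {AcctNo, Branch, BCity, OpenDate, Balance, Type}.
This closure contains every attribute of Account1, so Account1 ∩ Account2 → Account1. The join is lossless.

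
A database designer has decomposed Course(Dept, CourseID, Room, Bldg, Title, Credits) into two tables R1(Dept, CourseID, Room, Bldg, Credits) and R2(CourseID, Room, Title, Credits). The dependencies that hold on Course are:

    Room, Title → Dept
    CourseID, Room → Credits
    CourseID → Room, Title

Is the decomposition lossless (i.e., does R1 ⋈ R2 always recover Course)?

Common attributes: R1 ∩ R2 = {CourseID, Room, Credits}.
Closure of {CourseID, Room, Credits}: CourseID → Room, Title applies, adding Title; Room, Title → Dept applies, adding Dept. So (CourseID, Room, Credits)⁺ = {Dept, CourseID, Room, Title, Credits}.
This closure contains every attribute of R2, so R1 ∩ R2 → R2. The join is lossless.

Yes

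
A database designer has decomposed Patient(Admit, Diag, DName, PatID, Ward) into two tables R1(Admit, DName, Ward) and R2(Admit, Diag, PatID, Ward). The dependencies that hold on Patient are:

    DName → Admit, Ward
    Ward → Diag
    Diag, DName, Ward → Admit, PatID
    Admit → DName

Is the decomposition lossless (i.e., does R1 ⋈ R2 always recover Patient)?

Common attributes: R1 ∩ R2 = {Admit, Ward}.
Closure of {Admit, Ward}: Ward → Diag applies, adding Diag; Admit → DName applies, adding DName; Diag, DName, Ward → Admit, PatID applies, adding PatID. So (Admit, Ward)⁺ = {Admit, Diag, DName, PatID, Ward}.
This closure contains every attribute of R1, so R1 ∩ R2 → R1. The join is lossless.

Yes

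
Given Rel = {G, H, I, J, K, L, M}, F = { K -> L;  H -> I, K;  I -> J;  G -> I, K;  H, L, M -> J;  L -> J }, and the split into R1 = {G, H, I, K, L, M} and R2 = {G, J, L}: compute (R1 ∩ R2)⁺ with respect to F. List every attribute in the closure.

G, I, J, K, L

R1 ∩ R2 = {G, L}.
G → I, K applies, adding I, K
L → J applies, adding J
Closure: {G, I, J, K, L}.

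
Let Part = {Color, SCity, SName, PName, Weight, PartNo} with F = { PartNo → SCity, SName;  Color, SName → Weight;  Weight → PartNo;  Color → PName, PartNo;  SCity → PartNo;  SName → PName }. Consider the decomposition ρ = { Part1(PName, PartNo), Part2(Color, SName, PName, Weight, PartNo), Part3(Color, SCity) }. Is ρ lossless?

Chase test. Columns are Color, SCity, SName, PName, Weight, PartNo; row i has aⱼ where attribute j ∈ Parti, else bᵢⱼ.
Initial tableau (one row per fragment):
  row 1: b11 b12 b13 a4 b15 a6
  row 2: a1 b22 a3 a4 a5 a6
  row 3: a1 a2 b33 b34 b35 b36
Rows 1 and 2 agree on PartNo; apply PartNo→SCity, SName and equate their SCity, SName entries.
Rows 2 and 3 agree on Color; apply Color→PName, PartNo and equate their PName, PartNo entries.
Rows 1 and 3 agree on PartNo; apply PartNo→SCity, SName and equate their SCity, SName entries.
Rows 2 and 3 agree on Color, SName; apply Color, SName→Weight and equate their Weight entries.
Row 2 is now all distinguished symbols — the join is lossless.

Yes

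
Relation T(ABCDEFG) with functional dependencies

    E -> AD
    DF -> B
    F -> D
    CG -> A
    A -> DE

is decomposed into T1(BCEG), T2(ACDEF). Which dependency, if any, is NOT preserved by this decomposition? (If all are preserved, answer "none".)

DF -> B

Check DF → B: no single fragment contains all of {BDF}, and the restricted closure of {DF} across the fragments never reaches {B}.
E → AD is preserved.
F → D is preserved.
CG → A is preserved.
A → DE is preserved.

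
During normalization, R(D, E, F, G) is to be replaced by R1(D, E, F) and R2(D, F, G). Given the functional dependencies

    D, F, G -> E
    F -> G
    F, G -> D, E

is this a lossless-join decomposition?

Yes

Common attributes: R1 ∩ R2 = {D, F}.
Closure of {D, F}: F → G applies, adding G; F, G → D, E applies, adding E. So (D, F)⁺ = {D, E, F, G}.
This closure contains every attribute of R1, so R1 ∩ R2 → R1. The join is lossless.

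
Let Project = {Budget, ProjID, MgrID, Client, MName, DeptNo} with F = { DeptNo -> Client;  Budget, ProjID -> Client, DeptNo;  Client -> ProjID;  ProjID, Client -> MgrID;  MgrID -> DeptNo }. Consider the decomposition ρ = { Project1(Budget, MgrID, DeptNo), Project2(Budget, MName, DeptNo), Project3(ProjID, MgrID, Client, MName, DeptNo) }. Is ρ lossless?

Yes

Chase test. Columns are Budget, ProjID, MgrID, Client, MName, DeptNo; row i has aⱼ where attribute j ∈ Projecti, else bᵢⱼ.
Initial tableau (one row per fragment):
  row 1: a1 b12 a3 b14 b15 a6
  row 2: a1 b22 b23 b24 a5 a6
  row 3: b31 a2 a3 a4 a5 a6
Rows 1 and 2 agree on DeptNo; apply DeptNo→Client and equate their Client entries.
Rows 1 and 3 agree on DeptNo; apply DeptNo→Client and equate their Client entries.
Rows 1 and 2 agree on Client; apply Client→ProjID and equate their ProjID entries.
Rows 1 and 3 agree on Client; apply Client→ProjID and equate their ProjID entries.
Rows 1 and 2 agree on ProjID, Client; apply ProjID, Client→MgrID and equate their MgrID entries.
Row 2 is now all distinguished symbols — the join is lossless.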